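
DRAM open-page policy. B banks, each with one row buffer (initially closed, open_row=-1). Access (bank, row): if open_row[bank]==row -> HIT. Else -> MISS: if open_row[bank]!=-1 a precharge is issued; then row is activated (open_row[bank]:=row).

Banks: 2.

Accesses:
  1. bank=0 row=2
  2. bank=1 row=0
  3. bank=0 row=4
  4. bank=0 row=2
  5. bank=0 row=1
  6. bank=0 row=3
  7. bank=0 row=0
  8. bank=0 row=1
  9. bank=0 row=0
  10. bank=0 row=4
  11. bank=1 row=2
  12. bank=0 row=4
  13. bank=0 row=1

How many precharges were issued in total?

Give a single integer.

Answer: 10

Derivation:
Acc 1: bank0 row2 -> MISS (open row2); precharges=0
Acc 2: bank1 row0 -> MISS (open row0); precharges=0
Acc 3: bank0 row4 -> MISS (open row4); precharges=1
Acc 4: bank0 row2 -> MISS (open row2); precharges=2
Acc 5: bank0 row1 -> MISS (open row1); precharges=3
Acc 6: bank0 row3 -> MISS (open row3); precharges=4
Acc 7: bank0 row0 -> MISS (open row0); precharges=5
Acc 8: bank0 row1 -> MISS (open row1); precharges=6
Acc 9: bank0 row0 -> MISS (open row0); precharges=7
Acc 10: bank0 row4 -> MISS (open row4); precharges=8
Acc 11: bank1 row2 -> MISS (open row2); precharges=9
Acc 12: bank0 row4 -> HIT
Acc 13: bank0 row1 -> MISS (open row1); precharges=10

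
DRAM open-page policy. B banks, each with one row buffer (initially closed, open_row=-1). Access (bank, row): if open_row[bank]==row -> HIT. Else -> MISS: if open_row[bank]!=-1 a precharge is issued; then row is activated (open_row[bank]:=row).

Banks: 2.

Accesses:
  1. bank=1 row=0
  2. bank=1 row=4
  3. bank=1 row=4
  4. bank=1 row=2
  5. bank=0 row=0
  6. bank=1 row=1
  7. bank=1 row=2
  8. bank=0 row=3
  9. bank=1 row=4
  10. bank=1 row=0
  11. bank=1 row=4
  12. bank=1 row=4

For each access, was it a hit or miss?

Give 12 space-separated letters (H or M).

Answer: M M H M M M M M M M M H

Derivation:
Acc 1: bank1 row0 -> MISS (open row0); precharges=0
Acc 2: bank1 row4 -> MISS (open row4); precharges=1
Acc 3: bank1 row4 -> HIT
Acc 4: bank1 row2 -> MISS (open row2); precharges=2
Acc 5: bank0 row0 -> MISS (open row0); precharges=2
Acc 6: bank1 row1 -> MISS (open row1); precharges=3
Acc 7: bank1 row2 -> MISS (open row2); precharges=4
Acc 8: bank0 row3 -> MISS (open row3); precharges=5
Acc 9: bank1 row4 -> MISS (open row4); precharges=6
Acc 10: bank1 row0 -> MISS (open row0); precharges=7
Acc 11: bank1 row4 -> MISS (open row4); precharges=8
Acc 12: bank1 row4 -> HIT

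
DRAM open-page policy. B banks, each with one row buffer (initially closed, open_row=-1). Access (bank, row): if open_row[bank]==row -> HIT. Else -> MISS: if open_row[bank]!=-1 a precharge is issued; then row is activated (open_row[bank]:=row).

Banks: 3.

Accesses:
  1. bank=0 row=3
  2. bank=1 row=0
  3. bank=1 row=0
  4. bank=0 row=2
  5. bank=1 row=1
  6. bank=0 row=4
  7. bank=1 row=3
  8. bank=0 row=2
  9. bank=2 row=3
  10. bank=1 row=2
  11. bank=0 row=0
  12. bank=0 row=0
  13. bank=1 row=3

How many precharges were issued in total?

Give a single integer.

Acc 1: bank0 row3 -> MISS (open row3); precharges=0
Acc 2: bank1 row0 -> MISS (open row0); precharges=0
Acc 3: bank1 row0 -> HIT
Acc 4: bank0 row2 -> MISS (open row2); precharges=1
Acc 5: bank1 row1 -> MISS (open row1); precharges=2
Acc 6: bank0 row4 -> MISS (open row4); precharges=3
Acc 7: bank1 row3 -> MISS (open row3); precharges=4
Acc 8: bank0 row2 -> MISS (open row2); precharges=5
Acc 9: bank2 row3 -> MISS (open row3); precharges=5
Acc 10: bank1 row2 -> MISS (open row2); precharges=6
Acc 11: bank0 row0 -> MISS (open row0); precharges=7
Acc 12: bank0 row0 -> HIT
Acc 13: bank1 row3 -> MISS (open row3); precharges=8

Answer: 8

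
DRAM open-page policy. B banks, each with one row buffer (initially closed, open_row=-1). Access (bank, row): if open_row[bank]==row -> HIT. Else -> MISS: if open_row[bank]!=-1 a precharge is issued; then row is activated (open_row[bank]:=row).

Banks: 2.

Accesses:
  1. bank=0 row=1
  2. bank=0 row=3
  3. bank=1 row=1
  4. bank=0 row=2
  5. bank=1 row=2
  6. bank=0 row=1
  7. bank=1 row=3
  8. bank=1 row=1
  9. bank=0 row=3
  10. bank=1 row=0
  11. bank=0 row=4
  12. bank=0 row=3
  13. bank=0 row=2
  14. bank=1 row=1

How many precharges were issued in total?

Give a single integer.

Acc 1: bank0 row1 -> MISS (open row1); precharges=0
Acc 2: bank0 row3 -> MISS (open row3); precharges=1
Acc 3: bank1 row1 -> MISS (open row1); precharges=1
Acc 4: bank0 row2 -> MISS (open row2); precharges=2
Acc 5: bank1 row2 -> MISS (open row2); precharges=3
Acc 6: bank0 row1 -> MISS (open row1); precharges=4
Acc 7: bank1 row3 -> MISS (open row3); precharges=5
Acc 8: bank1 row1 -> MISS (open row1); precharges=6
Acc 9: bank0 row3 -> MISS (open row3); precharges=7
Acc 10: bank1 row0 -> MISS (open row0); precharges=8
Acc 11: bank0 row4 -> MISS (open row4); precharges=9
Acc 12: bank0 row3 -> MISS (open row3); precharges=10
Acc 13: bank0 row2 -> MISS (open row2); precharges=11
Acc 14: bank1 row1 -> MISS (open row1); precharges=12

Answer: 12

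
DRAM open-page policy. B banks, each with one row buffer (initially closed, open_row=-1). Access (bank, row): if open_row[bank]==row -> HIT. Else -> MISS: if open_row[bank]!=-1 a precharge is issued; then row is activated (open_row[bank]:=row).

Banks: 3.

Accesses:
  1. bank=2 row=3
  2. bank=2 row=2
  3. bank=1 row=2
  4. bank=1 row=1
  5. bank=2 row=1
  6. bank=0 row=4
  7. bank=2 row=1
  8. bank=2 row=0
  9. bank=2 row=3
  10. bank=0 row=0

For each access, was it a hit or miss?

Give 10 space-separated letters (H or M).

Answer: M M M M M M H M M M

Derivation:
Acc 1: bank2 row3 -> MISS (open row3); precharges=0
Acc 2: bank2 row2 -> MISS (open row2); precharges=1
Acc 3: bank1 row2 -> MISS (open row2); precharges=1
Acc 4: bank1 row1 -> MISS (open row1); precharges=2
Acc 5: bank2 row1 -> MISS (open row1); precharges=3
Acc 6: bank0 row4 -> MISS (open row4); precharges=3
Acc 7: bank2 row1 -> HIT
Acc 8: bank2 row0 -> MISS (open row0); precharges=4
Acc 9: bank2 row3 -> MISS (open row3); precharges=5
Acc 10: bank0 row0 -> MISS (open row0); precharges=6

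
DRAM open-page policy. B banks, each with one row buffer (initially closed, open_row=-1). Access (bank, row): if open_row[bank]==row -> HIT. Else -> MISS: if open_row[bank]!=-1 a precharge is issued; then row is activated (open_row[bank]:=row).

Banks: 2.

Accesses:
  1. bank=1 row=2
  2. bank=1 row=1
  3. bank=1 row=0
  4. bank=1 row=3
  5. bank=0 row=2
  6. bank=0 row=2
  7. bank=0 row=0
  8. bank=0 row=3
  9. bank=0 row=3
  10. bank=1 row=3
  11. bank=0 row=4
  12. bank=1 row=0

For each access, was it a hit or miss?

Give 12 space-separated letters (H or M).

Answer: M M M M M H M M H H M M

Derivation:
Acc 1: bank1 row2 -> MISS (open row2); precharges=0
Acc 2: bank1 row1 -> MISS (open row1); precharges=1
Acc 3: bank1 row0 -> MISS (open row0); precharges=2
Acc 4: bank1 row3 -> MISS (open row3); precharges=3
Acc 5: bank0 row2 -> MISS (open row2); precharges=3
Acc 6: bank0 row2 -> HIT
Acc 7: bank0 row0 -> MISS (open row0); precharges=4
Acc 8: bank0 row3 -> MISS (open row3); precharges=5
Acc 9: bank0 row3 -> HIT
Acc 10: bank1 row3 -> HIT
Acc 11: bank0 row4 -> MISS (open row4); precharges=6
Acc 12: bank1 row0 -> MISS (open row0); precharges=7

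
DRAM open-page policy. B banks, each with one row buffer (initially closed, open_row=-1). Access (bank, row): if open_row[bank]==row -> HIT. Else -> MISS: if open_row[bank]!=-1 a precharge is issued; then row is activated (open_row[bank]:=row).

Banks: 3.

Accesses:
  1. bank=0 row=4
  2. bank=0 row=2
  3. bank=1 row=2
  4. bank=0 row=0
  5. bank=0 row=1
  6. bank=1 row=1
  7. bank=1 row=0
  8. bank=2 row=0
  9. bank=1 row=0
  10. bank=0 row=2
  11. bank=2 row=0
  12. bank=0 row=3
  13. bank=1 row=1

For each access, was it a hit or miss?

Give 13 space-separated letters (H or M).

Answer: M M M M M M M M H M H M M

Derivation:
Acc 1: bank0 row4 -> MISS (open row4); precharges=0
Acc 2: bank0 row2 -> MISS (open row2); precharges=1
Acc 3: bank1 row2 -> MISS (open row2); precharges=1
Acc 4: bank0 row0 -> MISS (open row0); precharges=2
Acc 5: bank0 row1 -> MISS (open row1); precharges=3
Acc 6: bank1 row1 -> MISS (open row1); precharges=4
Acc 7: bank1 row0 -> MISS (open row0); precharges=5
Acc 8: bank2 row0 -> MISS (open row0); precharges=5
Acc 9: bank1 row0 -> HIT
Acc 10: bank0 row2 -> MISS (open row2); precharges=6
Acc 11: bank2 row0 -> HIT
Acc 12: bank0 row3 -> MISS (open row3); precharges=7
Acc 13: bank1 row1 -> MISS (open row1); precharges=8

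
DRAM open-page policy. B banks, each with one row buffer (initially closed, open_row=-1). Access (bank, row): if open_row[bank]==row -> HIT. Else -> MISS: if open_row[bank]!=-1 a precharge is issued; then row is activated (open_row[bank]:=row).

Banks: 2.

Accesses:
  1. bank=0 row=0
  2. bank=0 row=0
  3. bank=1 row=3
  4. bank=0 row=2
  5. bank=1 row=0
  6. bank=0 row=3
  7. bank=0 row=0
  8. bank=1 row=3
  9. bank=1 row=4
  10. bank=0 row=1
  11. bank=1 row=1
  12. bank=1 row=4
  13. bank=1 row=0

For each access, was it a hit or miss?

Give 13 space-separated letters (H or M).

Answer: M H M M M M M M M M M M M

Derivation:
Acc 1: bank0 row0 -> MISS (open row0); precharges=0
Acc 2: bank0 row0 -> HIT
Acc 3: bank1 row3 -> MISS (open row3); precharges=0
Acc 4: bank0 row2 -> MISS (open row2); precharges=1
Acc 5: bank1 row0 -> MISS (open row0); precharges=2
Acc 6: bank0 row3 -> MISS (open row3); precharges=3
Acc 7: bank0 row0 -> MISS (open row0); precharges=4
Acc 8: bank1 row3 -> MISS (open row3); precharges=5
Acc 9: bank1 row4 -> MISS (open row4); precharges=6
Acc 10: bank0 row1 -> MISS (open row1); precharges=7
Acc 11: bank1 row1 -> MISS (open row1); precharges=8
Acc 12: bank1 row4 -> MISS (open row4); precharges=9
Acc 13: bank1 row0 -> MISS (open row0); precharges=10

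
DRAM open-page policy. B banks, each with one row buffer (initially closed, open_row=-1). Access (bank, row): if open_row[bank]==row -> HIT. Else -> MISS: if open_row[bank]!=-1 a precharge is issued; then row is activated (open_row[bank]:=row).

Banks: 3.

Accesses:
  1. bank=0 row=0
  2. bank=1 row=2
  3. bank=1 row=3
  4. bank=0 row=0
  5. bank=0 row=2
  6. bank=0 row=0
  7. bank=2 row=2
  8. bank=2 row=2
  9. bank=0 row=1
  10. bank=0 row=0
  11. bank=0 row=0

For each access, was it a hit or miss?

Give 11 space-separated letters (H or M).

Answer: M M M H M M M H M M H

Derivation:
Acc 1: bank0 row0 -> MISS (open row0); precharges=0
Acc 2: bank1 row2 -> MISS (open row2); precharges=0
Acc 3: bank1 row3 -> MISS (open row3); precharges=1
Acc 4: bank0 row0 -> HIT
Acc 5: bank0 row2 -> MISS (open row2); precharges=2
Acc 6: bank0 row0 -> MISS (open row0); precharges=3
Acc 7: bank2 row2 -> MISS (open row2); precharges=3
Acc 8: bank2 row2 -> HIT
Acc 9: bank0 row1 -> MISS (open row1); precharges=4
Acc 10: bank0 row0 -> MISS (open row0); precharges=5
Acc 11: bank0 row0 -> HIT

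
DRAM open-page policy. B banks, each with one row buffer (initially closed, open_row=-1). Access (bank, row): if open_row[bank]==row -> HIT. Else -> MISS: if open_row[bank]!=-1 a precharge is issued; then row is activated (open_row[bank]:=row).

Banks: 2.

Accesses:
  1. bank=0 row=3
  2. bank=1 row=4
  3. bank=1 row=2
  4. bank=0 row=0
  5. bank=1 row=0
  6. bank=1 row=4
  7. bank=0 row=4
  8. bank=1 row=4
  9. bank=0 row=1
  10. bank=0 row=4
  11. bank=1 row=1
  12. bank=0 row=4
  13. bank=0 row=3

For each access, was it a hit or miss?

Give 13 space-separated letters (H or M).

Answer: M M M M M M M H M M M H M

Derivation:
Acc 1: bank0 row3 -> MISS (open row3); precharges=0
Acc 2: bank1 row4 -> MISS (open row4); precharges=0
Acc 3: bank1 row2 -> MISS (open row2); precharges=1
Acc 4: bank0 row0 -> MISS (open row0); precharges=2
Acc 5: bank1 row0 -> MISS (open row0); precharges=3
Acc 6: bank1 row4 -> MISS (open row4); precharges=4
Acc 7: bank0 row4 -> MISS (open row4); precharges=5
Acc 8: bank1 row4 -> HIT
Acc 9: bank0 row1 -> MISS (open row1); precharges=6
Acc 10: bank0 row4 -> MISS (open row4); precharges=7
Acc 11: bank1 row1 -> MISS (open row1); precharges=8
Acc 12: bank0 row4 -> HIT
Acc 13: bank0 row3 -> MISS (open row3); precharges=9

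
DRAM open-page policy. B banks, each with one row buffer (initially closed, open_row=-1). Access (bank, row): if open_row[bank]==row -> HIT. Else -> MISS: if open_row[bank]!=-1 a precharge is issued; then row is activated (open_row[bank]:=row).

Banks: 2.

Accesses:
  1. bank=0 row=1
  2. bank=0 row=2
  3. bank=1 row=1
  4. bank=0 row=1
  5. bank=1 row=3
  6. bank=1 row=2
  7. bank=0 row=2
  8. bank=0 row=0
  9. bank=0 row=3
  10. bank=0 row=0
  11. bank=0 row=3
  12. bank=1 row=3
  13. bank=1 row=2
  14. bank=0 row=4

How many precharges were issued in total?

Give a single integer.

Acc 1: bank0 row1 -> MISS (open row1); precharges=0
Acc 2: bank0 row2 -> MISS (open row2); precharges=1
Acc 3: bank1 row1 -> MISS (open row1); precharges=1
Acc 4: bank0 row1 -> MISS (open row1); precharges=2
Acc 5: bank1 row3 -> MISS (open row3); precharges=3
Acc 6: bank1 row2 -> MISS (open row2); precharges=4
Acc 7: bank0 row2 -> MISS (open row2); precharges=5
Acc 8: bank0 row0 -> MISS (open row0); precharges=6
Acc 9: bank0 row3 -> MISS (open row3); precharges=7
Acc 10: bank0 row0 -> MISS (open row0); precharges=8
Acc 11: bank0 row3 -> MISS (open row3); precharges=9
Acc 12: bank1 row3 -> MISS (open row3); precharges=10
Acc 13: bank1 row2 -> MISS (open row2); precharges=11
Acc 14: bank0 row4 -> MISS (open row4); precharges=12

Answer: 12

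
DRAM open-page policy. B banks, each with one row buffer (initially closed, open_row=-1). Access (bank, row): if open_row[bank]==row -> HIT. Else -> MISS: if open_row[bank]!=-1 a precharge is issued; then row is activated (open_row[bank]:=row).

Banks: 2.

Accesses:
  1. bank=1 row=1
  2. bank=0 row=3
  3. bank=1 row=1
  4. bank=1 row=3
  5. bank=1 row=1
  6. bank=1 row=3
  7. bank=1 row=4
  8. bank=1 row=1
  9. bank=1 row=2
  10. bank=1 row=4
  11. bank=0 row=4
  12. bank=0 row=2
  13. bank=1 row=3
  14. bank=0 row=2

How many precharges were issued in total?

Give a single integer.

Acc 1: bank1 row1 -> MISS (open row1); precharges=0
Acc 2: bank0 row3 -> MISS (open row3); precharges=0
Acc 3: bank1 row1 -> HIT
Acc 4: bank1 row3 -> MISS (open row3); precharges=1
Acc 5: bank1 row1 -> MISS (open row1); precharges=2
Acc 6: bank1 row3 -> MISS (open row3); precharges=3
Acc 7: bank1 row4 -> MISS (open row4); precharges=4
Acc 8: bank1 row1 -> MISS (open row1); precharges=5
Acc 9: bank1 row2 -> MISS (open row2); precharges=6
Acc 10: bank1 row4 -> MISS (open row4); precharges=7
Acc 11: bank0 row4 -> MISS (open row4); precharges=8
Acc 12: bank0 row2 -> MISS (open row2); precharges=9
Acc 13: bank1 row3 -> MISS (open row3); precharges=10
Acc 14: bank0 row2 -> HIT

Answer: 10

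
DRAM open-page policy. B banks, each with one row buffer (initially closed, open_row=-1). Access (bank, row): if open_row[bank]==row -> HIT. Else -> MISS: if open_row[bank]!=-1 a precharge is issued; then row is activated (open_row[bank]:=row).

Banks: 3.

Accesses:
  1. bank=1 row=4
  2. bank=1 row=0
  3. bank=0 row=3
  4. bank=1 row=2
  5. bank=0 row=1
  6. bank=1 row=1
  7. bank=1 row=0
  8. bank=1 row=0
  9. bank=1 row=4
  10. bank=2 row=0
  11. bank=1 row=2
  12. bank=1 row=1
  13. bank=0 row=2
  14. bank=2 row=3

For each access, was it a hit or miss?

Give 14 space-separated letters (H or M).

Acc 1: bank1 row4 -> MISS (open row4); precharges=0
Acc 2: bank1 row0 -> MISS (open row0); precharges=1
Acc 3: bank0 row3 -> MISS (open row3); precharges=1
Acc 4: bank1 row2 -> MISS (open row2); precharges=2
Acc 5: bank0 row1 -> MISS (open row1); precharges=3
Acc 6: bank1 row1 -> MISS (open row1); precharges=4
Acc 7: bank1 row0 -> MISS (open row0); precharges=5
Acc 8: bank1 row0 -> HIT
Acc 9: bank1 row4 -> MISS (open row4); precharges=6
Acc 10: bank2 row0 -> MISS (open row0); precharges=6
Acc 11: bank1 row2 -> MISS (open row2); precharges=7
Acc 12: bank1 row1 -> MISS (open row1); precharges=8
Acc 13: bank0 row2 -> MISS (open row2); precharges=9
Acc 14: bank2 row3 -> MISS (open row3); precharges=10

Answer: M M M M M M M H M M M M M M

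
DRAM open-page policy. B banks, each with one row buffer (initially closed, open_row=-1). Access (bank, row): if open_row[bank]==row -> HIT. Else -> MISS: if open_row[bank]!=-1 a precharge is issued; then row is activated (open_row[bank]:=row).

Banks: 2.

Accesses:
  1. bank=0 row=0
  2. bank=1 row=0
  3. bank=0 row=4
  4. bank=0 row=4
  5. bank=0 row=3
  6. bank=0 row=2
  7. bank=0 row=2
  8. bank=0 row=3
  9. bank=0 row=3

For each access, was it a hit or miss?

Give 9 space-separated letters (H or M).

Answer: M M M H M M H M H

Derivation:
Acc 1: bank0 row0 -> MISS (open row0); precharges=0
Acc 2: bank1 row0 -> MISS (open row0); precharges=0
Acc 3: bank0 row4 -> MISS (open row4); precharges=1
Acc 4: bank0 row4 -> HIT
Acc 5: bank0 row3 -> MISS (open row3); precharges=2
Acc 6: bank0 row2 -> MISS (open row2); precharges=3
Acc 7: bank0 row2 -> HIT
Acc 8: bank0 row3 -> MISS (open row3); precharges=4
Acc 9: bank0 row3 -> HIT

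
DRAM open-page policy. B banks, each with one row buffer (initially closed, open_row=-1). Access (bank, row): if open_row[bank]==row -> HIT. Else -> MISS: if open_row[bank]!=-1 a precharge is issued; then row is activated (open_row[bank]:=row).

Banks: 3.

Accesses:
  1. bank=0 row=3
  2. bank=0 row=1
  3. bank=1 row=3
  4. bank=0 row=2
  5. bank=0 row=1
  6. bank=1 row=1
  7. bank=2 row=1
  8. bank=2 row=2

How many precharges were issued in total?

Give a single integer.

Answer: 5

Derivation:
Acc 1: bank0 row3 -> MISS (open row3); precharges=0
Acc 2: bank0 row1 -> MISS (open row1); precharges=1
Acc 3: bank1 row3 -> MISS (open row3); precharges=1
Acc 4: bank0 row2 -> MISS (open row2); precharges=2
Acc 5: bank0 row1 -> MISS (open row1); precharges=3
Acc 6: bank1 row1 -> MISS (open row1); precharges=4
Acc 7: bank2 row1 -> MISS (open row1); precharges=4
Acc 8: bank2 row2 -> MISS (open row2); precharges=5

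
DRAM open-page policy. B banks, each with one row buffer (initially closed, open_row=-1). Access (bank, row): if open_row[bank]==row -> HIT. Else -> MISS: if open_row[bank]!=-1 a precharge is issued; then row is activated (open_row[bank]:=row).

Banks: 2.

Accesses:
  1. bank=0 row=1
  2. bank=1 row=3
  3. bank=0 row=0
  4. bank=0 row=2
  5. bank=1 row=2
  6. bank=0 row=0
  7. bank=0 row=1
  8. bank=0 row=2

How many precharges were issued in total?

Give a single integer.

Answer: 6

Derivation:
Acc 1: bank0 row1 -> MISS (open row1); precharges=0
Acc 2: bank1 row3 -> MISS (open row3); precharges=0
Acc 3: bank0 row0 -> MISS (open row0); precharges=1
Acc 4: bank0 row2 -> MISS (open row2); precharges=2
Acc 5: bank1 row2 -> MISS (open row2); precharges=3
Acc 6: bank0 row0 -> MISS (open row0); precharges=4
Acc 7: bank0 row1 -> MISS (open row1); precharges=5
Acc 8: bank0 row2 -> MISS (open row2); precharges=6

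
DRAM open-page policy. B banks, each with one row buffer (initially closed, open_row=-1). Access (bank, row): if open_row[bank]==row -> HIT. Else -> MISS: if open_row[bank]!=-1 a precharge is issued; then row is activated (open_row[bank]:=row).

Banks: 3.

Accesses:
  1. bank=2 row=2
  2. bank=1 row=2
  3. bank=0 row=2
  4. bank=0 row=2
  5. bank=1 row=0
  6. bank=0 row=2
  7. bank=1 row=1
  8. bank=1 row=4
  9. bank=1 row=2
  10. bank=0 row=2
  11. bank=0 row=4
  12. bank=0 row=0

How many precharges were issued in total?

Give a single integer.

Answer: 6

Derivation:
Acc 1: bank2 row2 -> MISS (open row2); precharges=0
Acc 2: bank1 row2 -> MISS (open row2); precharges=0
Acc 3: bank0 row2 -> MISS (open row2); precharges=0
Acc 4: bank0 row2 -> HIT
Acc 5: bank1 row0 -> MISS (open row0); precharges=1
Acc 6: bank0 row2 -> HIT
Acc 7: bank1 row1 -> MISS (open row1); precharges=2
Acc 8: bank1 row4 -> MISS (open row4); precharges=3
Acc 9: bank1 row2 -> MISS (open row2); precharges=4
Acc 10: bank0 row2 -> HIT
Acc 11: bank0 row4 -> MISS (open row4); precharges=5
Acc 12: bank0 row0 -> MISS (open row0); precharges=6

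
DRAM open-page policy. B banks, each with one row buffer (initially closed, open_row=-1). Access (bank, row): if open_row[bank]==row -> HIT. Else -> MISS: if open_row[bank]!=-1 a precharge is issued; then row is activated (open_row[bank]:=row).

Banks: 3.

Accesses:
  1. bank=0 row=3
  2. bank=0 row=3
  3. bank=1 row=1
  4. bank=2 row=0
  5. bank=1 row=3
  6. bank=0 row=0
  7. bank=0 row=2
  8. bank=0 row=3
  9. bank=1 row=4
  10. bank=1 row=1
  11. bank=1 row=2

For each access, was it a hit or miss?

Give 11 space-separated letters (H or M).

Acc 1: bank0 row3 -> MISS (open row3); precharges=0
Acc 2: bank0 row3 -> HIT
Acc 3: bank1 row1 -> MISS (open row1); precharges=0
Acc 4: bank2 row0 -> MISS (open row0); precharges=0
Acc 5: bank1 row3 -> MISS (open row3); precharges=1
Acc 6: bank0 row0 -> MISS (open row0); precharges=2
Acc 7: bank0 row2 -> MISS (open row2); precharges=3
Acc 8: bank0 row3 -> MISS (open row3); precharges=4
Acc 9: bank1 row4 -> MISS (open row4); precharges=5
Acc 10: bank1 row1 -> MISS (open row1); precharges=6
Acc 11: bank1 row2 -> MISS (open row2); precharges=7

Answer: M H M M M M M M M M M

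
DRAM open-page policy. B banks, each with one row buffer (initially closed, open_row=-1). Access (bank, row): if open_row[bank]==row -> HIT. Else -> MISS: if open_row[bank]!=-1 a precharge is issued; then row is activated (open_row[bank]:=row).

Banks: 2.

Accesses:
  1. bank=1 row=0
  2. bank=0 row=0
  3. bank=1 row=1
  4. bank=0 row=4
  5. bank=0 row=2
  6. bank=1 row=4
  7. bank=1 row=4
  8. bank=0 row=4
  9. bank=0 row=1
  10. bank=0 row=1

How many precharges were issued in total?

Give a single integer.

Answer: 6

Derivation:
Acc 1: bank1 row0 -> MISS (open row0); precharges=0
Acc 2: bank0 row0 -> MISS (open row0); precharges=0
Acc 3: bank1 row1 -> MISS (open row1); precharges=1
Acc 4: bank0 row4 -> MISS (open row4); precharges=2
Acc 5: bank0 row2 -> MISS (open row2); precharges=3
Acc 6: bank1 row4 -> MISS (open row4); precharges=4
Acc 7: bank1 row4 -> HIT
Acc 8: bank0 row4 -> MISS (open row4); precharges=5
Acc 9: bank0 row1 -> MISS (open row1); precharges=6
Acc 10: bank0 row1 -> HIT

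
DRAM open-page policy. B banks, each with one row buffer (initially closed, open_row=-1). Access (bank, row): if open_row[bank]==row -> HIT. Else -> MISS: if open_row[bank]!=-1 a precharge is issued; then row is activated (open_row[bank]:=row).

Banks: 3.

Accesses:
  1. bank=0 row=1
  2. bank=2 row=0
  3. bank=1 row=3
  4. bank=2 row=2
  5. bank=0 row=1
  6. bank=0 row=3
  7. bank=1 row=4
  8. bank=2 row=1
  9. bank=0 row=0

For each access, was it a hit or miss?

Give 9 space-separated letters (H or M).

Answer: M M M M H M M M M

Derivation:
Acc 1: bank0 row1 -> MISS (open row1); precharges=0
Acc 2: bank2 row0 -> MISS (open row0); precharges=0
Acc 3: bank1 row3 -> MISS (open row3); precharges=0
Acc 4: bank2 row2 -> MISS (open row2); precharges=1
Acc 5: bank0 row1 -> HIT
Acc 6: bank0 row3 -> MISS (open row3); precharges=2
Acc 7: bank1 row4 -> MISS (open row4); precharges=3
Acc 8: bank2 row1 -> MISS (open row1); precharges=4
Acc 9: bank0 row0 -> MISS (open row0); precharges=5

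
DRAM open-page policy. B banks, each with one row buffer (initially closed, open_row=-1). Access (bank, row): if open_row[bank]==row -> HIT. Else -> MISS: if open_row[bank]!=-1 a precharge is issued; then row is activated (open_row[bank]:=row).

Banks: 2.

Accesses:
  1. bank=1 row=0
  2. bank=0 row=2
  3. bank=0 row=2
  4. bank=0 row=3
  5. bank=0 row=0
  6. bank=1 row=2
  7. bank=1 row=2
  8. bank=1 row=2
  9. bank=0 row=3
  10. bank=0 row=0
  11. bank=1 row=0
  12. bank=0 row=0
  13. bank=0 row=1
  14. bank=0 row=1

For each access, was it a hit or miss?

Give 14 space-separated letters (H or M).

Acc 1: bank1 row0 -> MISS (open row0); precharges=0
Acc 2: bank0 row2 -> MISS (open row2); precharges=0
Acc 3: bank0 row2 -> HIT
Acc 4: bank0 row3 -> MISS (open row3); precharges=1
Acc 5: bank0 row0 -> MISS (open row0); precharges=2
Acc 6: bank1 row2 -> MISS (open row2); precharges=3
Acc 7: bank1 row2 -> HIT
Acc 8: bank1 row2 -> HIT
Acc 9: bank0 row3 -> MISS (open row3); precharges=4
Acc 10: bank0 row0 -> MISS (open row0); precharges=5
Acc 11: bank1 row0 -> MISS (open row0); precharges=6
Acc 12: bank0 row0 -> HIT
Acc 13: bank0 row1 -> MISS (open row1); precharges=7
Acc 14: bank0 row1 -> HIT

Answer: M M H M M M H H M M M H M H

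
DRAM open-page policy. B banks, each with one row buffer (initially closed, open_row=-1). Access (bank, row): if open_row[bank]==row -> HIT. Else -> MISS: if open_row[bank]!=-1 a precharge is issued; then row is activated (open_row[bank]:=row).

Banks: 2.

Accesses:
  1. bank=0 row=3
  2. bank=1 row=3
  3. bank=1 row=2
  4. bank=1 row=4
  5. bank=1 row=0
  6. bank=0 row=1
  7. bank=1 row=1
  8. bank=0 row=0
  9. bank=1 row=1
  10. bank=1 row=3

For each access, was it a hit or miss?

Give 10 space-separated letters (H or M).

Acc 1: bank0 row3 -> MISS (open row3); precharges=0
Acc 2: bank1 row3 -> MISS (open row3); precharges=0
Acc 3: bank1 row2 -> MISS (open row2); precharges=1
Acc 4: bank1 row4 -> MISS (open row4); precharges=2
Acc 5: bank1 row0 -> MISS (open row0); precharges=3
Acc 6: bank0 row1 -> MISS (open row1); precharges=4
Acc 7: bank1 row1 -> MISS (open row1); precharges=5
Acc 8: bank0 row0 -> MISS (open row0); precharges=6
Acc 9: bank1 row1 -> HIT
Acc 10: bank1 row3 -> MISS (open row3); precharges=7

Answer: M M M M M M M M H M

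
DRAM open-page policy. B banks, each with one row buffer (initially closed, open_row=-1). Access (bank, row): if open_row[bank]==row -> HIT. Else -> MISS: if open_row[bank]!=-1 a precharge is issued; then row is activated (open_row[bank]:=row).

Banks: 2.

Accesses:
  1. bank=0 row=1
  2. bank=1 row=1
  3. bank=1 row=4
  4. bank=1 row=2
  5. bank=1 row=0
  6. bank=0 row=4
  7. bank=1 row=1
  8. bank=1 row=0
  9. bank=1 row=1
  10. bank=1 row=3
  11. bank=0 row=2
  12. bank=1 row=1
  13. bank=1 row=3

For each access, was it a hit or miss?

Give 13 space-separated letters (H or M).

Answer: M M M M M M M M M M M M M

Derivation:
Acc 1: bank0 row1 -> MISS (open row1); precharges=0
Acc 2: bank1 row1 -> MISS (open row1); precharges=0
Acc 3: bank1 row4 -> MISS (open row4); precharges=1
Acc 4: bank1 row2 -> MISS (open row2); precharges=2
Acc 5: bank1 row0 -> MISS (open row0); precharges=3
Acc 6: bank0 row4 -> MISS (open row4); precharges=4
Acc 7: bank1 row1 -> MISS (open row1); precharges=5
Acc 8: bank1 row0 -> MISS (open row0); precharges=6
Acc 9: bank1 row1 -> MISS (open row1); precharges=7
Acc 10: bank1 row3 -> MISS (open row3); precharges=8
Acc 11: bank0 row2 -> MISS (open row2); precharges=9
Acc 12: bank1 row1 -> MISS (open row1); precharges=10
Acc 13: bank1 row3 -> MISS (open row3); precharges=11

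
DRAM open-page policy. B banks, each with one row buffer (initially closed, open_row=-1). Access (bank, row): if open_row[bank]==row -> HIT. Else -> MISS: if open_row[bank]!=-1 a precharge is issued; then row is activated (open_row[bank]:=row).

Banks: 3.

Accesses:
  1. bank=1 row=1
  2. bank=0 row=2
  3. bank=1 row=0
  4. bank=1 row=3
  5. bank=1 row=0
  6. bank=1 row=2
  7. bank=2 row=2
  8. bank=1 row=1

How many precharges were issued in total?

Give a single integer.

Acc 1: bank1 row1 -> MISS (open row1); precharges=0
Acc 2: bank0 row2 -> MISS (open row2); precharges=0
Acc 3: bank1 row0 -> MISS (open row0); precharges=1
Acc 4: bank1 row3 -> MISS (open row3); precharges=2
Acc 5: bank1 row0 -> MISS (open row0); precharges=3
Acc 6: bank1 row2 -> MISS (open row2); precharges=4
Acc 7: bank2 row2 -> MISS (open row2); precharges=4
Acc 8: bank1 row1 -> MISS (open row1); precharges=5

Answer: 5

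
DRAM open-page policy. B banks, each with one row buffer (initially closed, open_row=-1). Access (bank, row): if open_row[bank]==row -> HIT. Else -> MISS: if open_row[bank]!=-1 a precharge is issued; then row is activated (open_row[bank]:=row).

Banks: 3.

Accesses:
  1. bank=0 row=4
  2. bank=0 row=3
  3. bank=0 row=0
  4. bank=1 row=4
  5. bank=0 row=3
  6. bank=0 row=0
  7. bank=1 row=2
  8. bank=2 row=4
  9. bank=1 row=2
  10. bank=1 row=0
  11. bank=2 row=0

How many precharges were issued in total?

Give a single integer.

Answer: 7

Derivation:
Acc 1: bank0 row4 -> MISS (open row4); precharges=0
Acc 2: bank0 row3 -> MISS (open row3); precharges=1
Acc 3: bank0 row0 -> MISS (open row0); precharges=2
Acc 4: bank1 row4 -> MISS (open row4); precharges=2
Acc 5: bank0 row3 -> MISS (open row3); precharges=3
Acc 6: bank0 row0 -> MISS (open row0); precharges=4
Acc 7: bank1 row2 -> MISS (open row2); precharges=5
Acc 8: bank2 row4 -> MISS (open row4); precharges=5
Acc 9: bank1 row2 -> HIT
Acc 10: bank1 row0 -> MISS (open row0); precharges=6
Acc 11: bank2 row0 -> MISS (open row0); precharges=7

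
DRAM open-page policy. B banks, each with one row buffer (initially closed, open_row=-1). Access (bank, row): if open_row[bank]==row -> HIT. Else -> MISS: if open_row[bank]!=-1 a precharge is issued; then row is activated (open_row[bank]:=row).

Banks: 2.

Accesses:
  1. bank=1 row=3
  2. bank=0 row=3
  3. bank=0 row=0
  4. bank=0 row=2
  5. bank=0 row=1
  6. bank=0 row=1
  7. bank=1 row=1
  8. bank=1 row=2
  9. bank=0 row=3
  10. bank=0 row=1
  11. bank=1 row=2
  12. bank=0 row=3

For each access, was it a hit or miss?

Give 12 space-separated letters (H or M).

Answer: M M M M M H M M M M H M

Derivation:
Acc 1: bank1 row3 -> MISS (open row3); precharges=0
Acc 2: bank0 row3 -> MISS (open row3); precharges=0
Acc 3: bank0 row0 -> MISS (open row0); precharges=1
Acc 4: bank0 row2 -> MISS (open row2); precharges=2
Acc 5: bank0 row1 -> MISS (open row1); precharges=3
Acc 6: bank0 row1 -> HIT
Acc 7: bank1 row1 -> MISS (open row1); precharges=4
Acc 8: bank1 row2 -> MISS (open row2); precharges=5
Acc 9: bank0 row3 -> MISS (open row3); precharges=6
Acc 10: bank0 row1 -> MISS (open row1); precharges=7
Acc 11: bank1 row2 -> HIT
Acc 12: bank0 row3 -> MISS (open row3); precharges=8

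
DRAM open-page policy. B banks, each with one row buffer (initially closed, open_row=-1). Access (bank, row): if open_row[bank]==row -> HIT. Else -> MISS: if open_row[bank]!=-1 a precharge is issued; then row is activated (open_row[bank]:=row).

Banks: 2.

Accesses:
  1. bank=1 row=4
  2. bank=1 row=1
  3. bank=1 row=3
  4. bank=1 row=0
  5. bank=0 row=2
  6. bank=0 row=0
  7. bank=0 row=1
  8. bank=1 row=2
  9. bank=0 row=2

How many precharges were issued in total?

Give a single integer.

Acc 1: bank1 row4 -> MISS (open row4); precharges=0
Acc 2: bank1 row1 -> MISS (open row1); precharges=1
Acc 3: bank1 row3 -> MISS (open row3); precharges=2
Acc 4: bank1 row0 -> MISS (open row0); precharges=3
Acc 5: bank0 row2 -> MISS (open row2); precharges=3
Acc 6: bank0 row0 -> MISS (open row0); precharges=4
Acc 7: bank0 row1 -> MISS (open row1); precharges=5
Acc 8: bank1 row2 -> MISS (open row2); precharges=6
Acc 9: bank0 row2 -> MISS (open row2); precharges=7

Answer: 7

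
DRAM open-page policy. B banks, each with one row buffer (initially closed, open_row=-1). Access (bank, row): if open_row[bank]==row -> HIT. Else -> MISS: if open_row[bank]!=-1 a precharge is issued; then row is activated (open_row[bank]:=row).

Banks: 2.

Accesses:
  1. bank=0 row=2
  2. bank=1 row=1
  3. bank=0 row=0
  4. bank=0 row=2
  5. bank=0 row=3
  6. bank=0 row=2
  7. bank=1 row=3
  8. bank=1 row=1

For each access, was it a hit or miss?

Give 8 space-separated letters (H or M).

Answer: M M M M M M M M

Derivation:
Acc 1: bank0 row2 -> MISS (open row2); precharges=0
Acc 2: bank1 row1 -> MISS (open row1); precharges=0
Acc 3: bank0 row0 -> MISS (open row0); precharges=1
Acc 4: bank0 row2 -> MISS (open row2); precharges=2
Acc 5: bank0 row3 -> MISS (open row3); precharges=3
Acc 6: bank0 row2 -> MISS (open row2); precharges=4
Acc 7: bank1 row3 -> MISS (open row3); precharges=5
Acc 8: bank1 row1 -> MISS (open row1); precharges=6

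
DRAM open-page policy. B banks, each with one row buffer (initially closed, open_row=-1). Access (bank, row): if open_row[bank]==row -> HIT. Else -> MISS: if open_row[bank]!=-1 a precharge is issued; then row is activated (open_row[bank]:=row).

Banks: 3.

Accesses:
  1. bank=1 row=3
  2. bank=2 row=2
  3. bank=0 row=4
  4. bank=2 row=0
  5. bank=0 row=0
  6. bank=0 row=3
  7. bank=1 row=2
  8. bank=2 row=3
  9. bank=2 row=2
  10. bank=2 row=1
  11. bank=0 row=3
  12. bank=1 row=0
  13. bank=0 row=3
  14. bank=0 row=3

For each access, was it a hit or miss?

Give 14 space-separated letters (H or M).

Acc 1: bank1 row3 -> MISS (open row3); precharges=0
Acc 2: bank2 row2 -> MISS (open row2); precharges=0
Acc 3: bank0 row4 -> MISS (open row4); precharges=0
Acc 4: bank2 row0 -> MISS (open row0); precharges=1
Acc 5: bank0 row0 -> MISS (open row0); precharges=2
Acc 6: bank0 row3 -> MISS (open row3); precharges=3
Acc 7: bank1 row2 -> MISS (open row2); precharges=4
Acc 8: bank2 row3 -> MISS (open row3); precharges=5
Acc 9: bank2 row2 -> MISS (open row2); precharges=6
Acc 10: bank2 row1 -> MISS (open row1); precharges=7
Acc 11: bank0 row3 -> HIT
Acc 12: bank1 row0 -> MISS (open row0); precharges=8
Acc 13: bank0 row3 -> HIT
Acc 14: bank0 row3 -> HIT

Answer: M M M M M M M M M M H M H H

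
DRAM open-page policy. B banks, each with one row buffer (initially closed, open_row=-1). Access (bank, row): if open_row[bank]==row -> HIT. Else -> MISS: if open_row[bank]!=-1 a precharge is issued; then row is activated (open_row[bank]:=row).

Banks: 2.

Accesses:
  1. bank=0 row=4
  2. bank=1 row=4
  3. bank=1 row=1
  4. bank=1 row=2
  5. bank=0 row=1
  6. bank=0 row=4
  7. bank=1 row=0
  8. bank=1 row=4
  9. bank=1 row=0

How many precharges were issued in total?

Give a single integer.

Acc 1: bank0 row4 -> MISS (open row4); precharges=0
Acc 2: bank1 row4 -> MISS (open row4); precharges=0
Acc 3: bank1 row1 -> MISS (open row1); precharges=1
Acc 4: bank1 row2 -> MISS (open row2); precharges=2
Acc 5: bank0 row1 -> MISS (open row1); precharges=3
Acc 6: bank0 row4 -> MISS (open row4); precharges=4
Acc 7: bank1 row0 -> MISS (open row0); precharges=5
Acc 8: bank1 row4 -> MISS (open row4); precharges=6
Acc 9: bank1 row0 -> MISS (open row0); precharges=7

Answer: 7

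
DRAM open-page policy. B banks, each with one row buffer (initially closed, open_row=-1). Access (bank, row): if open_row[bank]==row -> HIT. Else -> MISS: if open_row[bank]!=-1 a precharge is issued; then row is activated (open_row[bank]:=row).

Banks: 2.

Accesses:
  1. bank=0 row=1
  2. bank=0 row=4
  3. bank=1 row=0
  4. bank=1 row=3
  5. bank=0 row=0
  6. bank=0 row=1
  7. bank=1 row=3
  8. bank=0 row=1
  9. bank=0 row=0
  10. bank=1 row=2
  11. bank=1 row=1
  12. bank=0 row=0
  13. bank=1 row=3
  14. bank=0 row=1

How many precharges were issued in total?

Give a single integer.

Answer: 9

Derivation:
Acc 1: bank0 row1 -> MISS (open row1); precharges=0
Acc 2: bank0 row4 -> MISS (open row4); precharges=1
Acc 3: bank1 row0 -> MISS (open row0); precharges=1
Acc 4: bank1 row3 -> MISS (open row3); precharges=2
Acc 5: bank0 row0 -> MISS (open row0); precharges=3
Acc 6: bank0 row1 -> MISS (open row1); precharges=4
Acc 7: bank1 row3 -> HIT
Acc 8: bank0 row1 -> HIT
Acc 9: bank0 row0 -> MISS (open row0); precharges=5
Acc 10: bank1 row2 -> MISS (open row2); precharges=6
Acc 11: bank1 row1 -> MISS (open row1); precharges=7
Acc 12: bank0 row0 -> HIT
Acc 13: bank1 row3 -> MISS (open row3); precharges=8
Acc 14: bank0 row1 -> MISS (open row1); precharges=9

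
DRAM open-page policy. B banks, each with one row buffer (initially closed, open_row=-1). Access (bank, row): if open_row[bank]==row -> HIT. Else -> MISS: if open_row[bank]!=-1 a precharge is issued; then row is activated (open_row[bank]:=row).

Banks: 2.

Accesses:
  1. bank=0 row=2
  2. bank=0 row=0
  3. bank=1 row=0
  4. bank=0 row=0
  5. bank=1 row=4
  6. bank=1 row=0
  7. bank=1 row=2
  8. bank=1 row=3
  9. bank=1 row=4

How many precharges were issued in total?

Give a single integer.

Answer: 6

Derivation:
Acc 1: bank0 row2 -> MISS (open row2); precharges=0
Acc 2: bank0 row0 -> MISS (open row0); precharges=1
Acc 3: bank1 row0 -> MISS (open row0); precharges=1
Acc 4: bank0 row0 -> HIT
Acc 5: bank1 row4 -> MISS (open row4); precharges=2
Acc 6: bank1 row0 -> MISS (open row0); precharges=3
Acc 7: bank1 row2 -> MISS (open row2); precharges=4
Acc 8: bank1 row3 -> MISS (open row3); precharges=5
Acc 9: bank1 row4 -> MISS (open row4); precharges=6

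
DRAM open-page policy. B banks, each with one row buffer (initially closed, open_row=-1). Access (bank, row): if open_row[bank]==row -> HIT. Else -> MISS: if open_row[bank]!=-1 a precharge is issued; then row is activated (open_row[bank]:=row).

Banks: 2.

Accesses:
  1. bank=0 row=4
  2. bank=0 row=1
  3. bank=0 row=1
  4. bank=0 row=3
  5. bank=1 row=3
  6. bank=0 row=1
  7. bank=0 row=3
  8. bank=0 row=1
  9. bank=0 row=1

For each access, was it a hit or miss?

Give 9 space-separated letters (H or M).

Answer: M M H M M M M M H

Derivation:
Acc 1: bank0 row4 -> MISS (open row4); precharges=0
Acc 2: bank0 row1 -> MISS (open row1); precharges=1
Acc 3: bank0 row1 -> HIT
Acc 4: bank0 row3 -> MISS (open row3); precharges=2
Acc 5: bank1 row3 -> MISS (open row3); precharges=2
Acc 6: bank0 row1 -> MISS (open row1); precharges=3
Acc 7: bank0 row3 -> MISS (open row3); precharges=4
Acc 8: bank0 row1 -> MISS (open row1); precharges=5
Acc 9: bank0 row1 -> HIT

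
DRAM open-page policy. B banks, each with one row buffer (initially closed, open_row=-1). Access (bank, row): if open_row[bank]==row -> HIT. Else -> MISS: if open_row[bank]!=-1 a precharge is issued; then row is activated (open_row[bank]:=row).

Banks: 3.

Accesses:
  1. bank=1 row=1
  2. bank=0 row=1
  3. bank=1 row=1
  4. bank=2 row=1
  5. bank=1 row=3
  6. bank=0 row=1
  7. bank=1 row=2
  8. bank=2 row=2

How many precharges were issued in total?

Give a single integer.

Answer: 3

Derivation:
Acc 1: bank1 row1 -> MISS (open row1); precharges=0
Acc 2: bank0 row1 -> MISS (open row1); precharges=0
Acc 3: bank1 row1 -> HIT
Acc 4: bank2 row1 -> MISS (open row1); precharges=0
Acc 5: bank1 row3 -> MISS (open row3); precharges=1
Acc 6: bank0 row1 -> HIT
Acc 7: bank1 row2 -> MISS (open row2); precharges=2
Acc 8: bank2 row2 -> MISS (open row2); precharges=3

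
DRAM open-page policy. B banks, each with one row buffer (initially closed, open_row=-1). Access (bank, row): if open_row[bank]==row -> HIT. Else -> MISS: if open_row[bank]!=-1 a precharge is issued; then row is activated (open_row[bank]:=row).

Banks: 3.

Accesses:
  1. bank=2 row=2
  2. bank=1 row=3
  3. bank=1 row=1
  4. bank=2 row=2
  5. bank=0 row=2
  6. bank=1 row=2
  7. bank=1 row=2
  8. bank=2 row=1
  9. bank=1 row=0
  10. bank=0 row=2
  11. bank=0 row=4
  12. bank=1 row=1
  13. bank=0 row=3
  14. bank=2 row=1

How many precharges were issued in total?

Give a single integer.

Answer: 7

Derivation:
Acc 1: bank2 row2 -> MISS (open row2); precharges=0
Acc 2: bank1 row3 -> MISS (open row3); precharges=0
Acc 3: bank1 row1 -> MISS (open row1); precharges=1
Acc 4: bank2 row2 -> HIT
Acc 5: bank0 row2 -> MISS (open row2); precharges=1
Acc 6: bank1 row2 -> MISS (open row2); precharges=2
Acc 7: bank1 row2 -> HIT
Acc 8: bank2 row1 -> MISS (open row1); precharges=3
Acc 9: bank1 row0 -> MISS (open row0); precharges=4
Acc 10: bank0 row2 -> HIT
Acc 11: bank0 row4 -> MISS (open row4); precharges=5
Acc 12: bank1 row1 -> MISS (open row1); precharges=6
Acc 13: bank0 row3 -> MISS (open row3); precharges=7
Acc 14: bank2 row1 -> HIT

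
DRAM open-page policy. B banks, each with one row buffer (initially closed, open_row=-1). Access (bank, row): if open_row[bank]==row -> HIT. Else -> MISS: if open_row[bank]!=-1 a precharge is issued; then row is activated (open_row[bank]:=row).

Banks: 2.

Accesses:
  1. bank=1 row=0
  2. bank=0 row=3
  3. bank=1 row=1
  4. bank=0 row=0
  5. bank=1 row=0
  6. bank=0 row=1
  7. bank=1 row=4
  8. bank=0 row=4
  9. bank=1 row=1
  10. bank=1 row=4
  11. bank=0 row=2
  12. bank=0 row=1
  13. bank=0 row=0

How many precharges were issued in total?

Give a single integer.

Answer: 11

Derivation:
Acc 1: bank1 row0 -> MISS (open row0); precharges=0
Acc 2: bank0 row3 -> MISS (open row3); precharges=0
Acc 3: bank1 row1 -> MISS (open row1); precharges=1
Acc 4: bank0 row0 -> MISS (open row0); precharges=2
Acc 5: bank1 row0 -> MISS (open row0); precharges=3
Acc 6: bank0 row1 -> MISS (open row1); precharges=4
Acc 7: bank1 row4 -> MISS (open row4); precharges=5
Acc 8: bank0 row4 -> MISS (open row4); precharges=6
Acc 9: bank1 row1 -> MISS (open row1); precharges=7
Acc 10: bank1 row4 -> MISS (open row4); precharges=8
Acc 11: bank0 row2 -> MISS (open row2); precharges=9
Acc 12: bank0 row1 -> MISS (open row1); precharges=10
Acc 13: bank0 row0 -> MISS (open row0); precharges=11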